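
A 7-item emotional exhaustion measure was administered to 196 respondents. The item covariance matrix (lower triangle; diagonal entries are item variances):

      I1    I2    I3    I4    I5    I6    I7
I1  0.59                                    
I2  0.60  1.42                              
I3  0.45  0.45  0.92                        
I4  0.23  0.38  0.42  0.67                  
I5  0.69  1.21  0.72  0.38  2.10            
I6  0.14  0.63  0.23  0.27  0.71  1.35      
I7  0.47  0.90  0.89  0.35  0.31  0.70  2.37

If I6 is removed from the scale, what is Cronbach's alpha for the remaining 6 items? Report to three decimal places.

Remaining items: I1, I2, I3, I4, I5, I7 (k = 6).
sum of item variances = 0.59 + 1.42 + 0.92 + 0.67 + 2.10 + 2.37 = 8.07
σ²_total = 8.07 + 2 × 8.45 = 24.97
α (item deleted) = (6/5)·(1 − 8.07/24.97) = 0.812

α = 0.812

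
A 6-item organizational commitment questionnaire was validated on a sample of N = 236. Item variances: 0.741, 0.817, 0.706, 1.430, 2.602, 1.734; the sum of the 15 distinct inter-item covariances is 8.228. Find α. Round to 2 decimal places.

ΣVar(i) = 0.741 + 0.817 + 0.706 + 1.430 + 2.602 + 1.734 = 8.030
Sum of distinct covariances = 8.228
Var(T) = ΣVar(i) + 2·Σcov = 8.030 + 2 × 8.228 = 24.486
α = (6/5)·(1 − 8.030/24.486) = 0.81

α = 0.81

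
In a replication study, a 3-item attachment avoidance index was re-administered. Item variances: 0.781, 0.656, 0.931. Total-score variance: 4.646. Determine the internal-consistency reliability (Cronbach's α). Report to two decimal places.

ΣVar(i) = 0.781 + 0.656 + 0.931 = 2.368
α = (k/(k−1))·(1 − ΣVar(i)/σ²_T) = (3/2)·(1 − 2.368/4.646) = 0.74

Cronbach's α = 0.74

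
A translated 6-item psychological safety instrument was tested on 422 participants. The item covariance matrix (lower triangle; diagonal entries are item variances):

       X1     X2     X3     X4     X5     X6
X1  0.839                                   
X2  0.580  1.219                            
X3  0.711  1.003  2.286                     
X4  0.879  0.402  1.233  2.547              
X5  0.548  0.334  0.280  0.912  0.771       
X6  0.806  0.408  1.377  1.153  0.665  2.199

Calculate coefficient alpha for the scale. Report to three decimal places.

coefficient alpha = 0.835

sum of item variances = 0.839 + 1.219 + 2.286 + 2.547 + 0.771 + 2.199 = 9.861
Sum of off-diagonal covariances = 11.291
Var(T) = 9.861 + 2 × 11.291 = 32.443
α = (k/(k−1))·(1 − sum of item variances/Var(T)) = (6/5)·(1 − 9.861/32.443) = 0.835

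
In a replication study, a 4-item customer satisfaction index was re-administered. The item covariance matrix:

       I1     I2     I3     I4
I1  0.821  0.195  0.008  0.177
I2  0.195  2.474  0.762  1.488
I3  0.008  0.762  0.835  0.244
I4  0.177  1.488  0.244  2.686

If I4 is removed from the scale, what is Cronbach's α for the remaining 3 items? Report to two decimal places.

Remaining items: I1, I2, I3 (k = 3).
Σσ²ᵢ = 0.821 + 2.474 + 0.835 = 4.130
total variance = 4.130 + 2 × 0.965 = 6.060
α (item deleted) = (3/2)·(1 − 4.130/6.060) = 0.48

Cronbach's α = 0.48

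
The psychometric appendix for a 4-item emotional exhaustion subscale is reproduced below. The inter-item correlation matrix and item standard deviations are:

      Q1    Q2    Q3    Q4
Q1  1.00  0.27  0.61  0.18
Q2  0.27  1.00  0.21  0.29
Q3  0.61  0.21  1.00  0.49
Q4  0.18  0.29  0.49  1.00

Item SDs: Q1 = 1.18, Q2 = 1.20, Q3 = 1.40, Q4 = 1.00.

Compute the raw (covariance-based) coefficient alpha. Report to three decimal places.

Σσ²ᵢ = 1.18² + 1.20² + 1.40² + 1.00² = 5.7924
Covariances σ_ij = r_ij · s_i · s_j:
  σ(Q1,Q2) = 0.27 × 1.18 × 1.20 = 0.3823
  σ(Q1,Q3) = 0.61 × 1.18 × 1.40 = 1.0077
  σ(Q1,Q4) = 0.18 × 1.18 × 1.00 = 0.2124
  σ(Q2,Q3) = 0.21 × 1.20 × 1.40 = 0.3528
  σ(Q2,Q4) = 0.29 × 1.20 × 1.00 = 0.3480
  σ(Q3,Q4) = 0.49 × 1.40 × 1.00 = 0.6860
σ²_T = Σσ²ᵢ + 2·Σσ_ij = 5.7924 + 2 × 2.9892 = 11.7708
α = (4/3)·(1 − 5.7924/11.7708) = 0.677

α = 0.677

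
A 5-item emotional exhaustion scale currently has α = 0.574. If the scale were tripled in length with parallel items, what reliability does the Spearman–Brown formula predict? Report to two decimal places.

predicted reliability = 0.80

Length factor m = 3
α' = m·α / (1 + (m−1)·α)
   = 3 × 0.574 / (1 + (3 − 1) × 0.574)
   = 1.7220 / 2.1480 = 0.80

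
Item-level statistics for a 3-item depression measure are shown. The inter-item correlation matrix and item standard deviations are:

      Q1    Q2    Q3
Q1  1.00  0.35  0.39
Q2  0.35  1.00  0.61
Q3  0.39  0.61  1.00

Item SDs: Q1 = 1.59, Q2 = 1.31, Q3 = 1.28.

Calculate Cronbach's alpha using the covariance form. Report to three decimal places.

Cronbach's alpha = 0.696

Σσ²ᵢ = 1.59² + 1.31² + 1.28² = 5.8826
Covariances σ_ij = r_ij · s_i · s_j:
  σ(Q1,Q2) = 0.35 × 1.59 × 1.31 = 0.7290
  σ(Q1,Q3) = 0.39 × 1.59 × 1.28 = 0.7937
  σ(Q2,Q3) = 0.61 × 1.31 × 1.28 = 1.0228
σ²_T = Σσ²ᵢ + 2·Σσ_ij = 5.8826 + 2 × 2.5455 = 10.9736
α = (3/2)·(1 − 5.8826/10.9736) = 0.696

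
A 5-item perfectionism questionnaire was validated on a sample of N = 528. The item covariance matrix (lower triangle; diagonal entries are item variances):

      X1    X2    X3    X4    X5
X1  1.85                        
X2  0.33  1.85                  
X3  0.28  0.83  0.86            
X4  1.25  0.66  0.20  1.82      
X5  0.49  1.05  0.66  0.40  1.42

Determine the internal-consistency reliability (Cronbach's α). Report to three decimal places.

α = 0.765

Σσ²ᵢ = 1.85 + 1.85 + 0.86 + 1.82 + 1.42 = 7.80
Sum of off-diagonal covariances = 6.15
Var(T) = 7.80 + 2 × 6.15 = 20.10
α = (k/(k−1))·(1 − Σσ²ᵢ/Var(T)) = (5/4)·(1 − 7.80/20.10) = 0.765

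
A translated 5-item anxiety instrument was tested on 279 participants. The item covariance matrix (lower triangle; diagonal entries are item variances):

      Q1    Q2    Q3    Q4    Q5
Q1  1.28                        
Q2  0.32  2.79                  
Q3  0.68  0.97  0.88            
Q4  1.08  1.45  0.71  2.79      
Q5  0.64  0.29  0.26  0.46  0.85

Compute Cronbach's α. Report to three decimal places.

Cronbach's α = 0.769

ΣVar(i) = 1.28 + 2.79 + 0.88 + 2.79 + 0.85 = 8.59
Sum of off-diagonal covariances = 6.86
σ²_T = 8.59 + 2 × 6.86 = 22.31
α = (k/(k−1))·(1 − ΣVar(i)/σ²_T) = (5/4)·(1 − 8.59/22.31) = 0.769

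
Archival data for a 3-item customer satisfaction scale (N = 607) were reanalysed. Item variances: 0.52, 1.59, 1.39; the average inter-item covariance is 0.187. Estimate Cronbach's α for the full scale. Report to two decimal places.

Cronbach's α = 0.36

Σσᵢ² = 0.52 + 1.59 + 1.39 = 3.50
Sum of the 3 distinct covariances = 3 × 0.187 = 0.561
σ²_total = Σσᵢ² + 2·Σcov = 3.50 + 2 × 0.561 = 4.622
α = (3/2)·(1 − 3.50/4.622) = 0.36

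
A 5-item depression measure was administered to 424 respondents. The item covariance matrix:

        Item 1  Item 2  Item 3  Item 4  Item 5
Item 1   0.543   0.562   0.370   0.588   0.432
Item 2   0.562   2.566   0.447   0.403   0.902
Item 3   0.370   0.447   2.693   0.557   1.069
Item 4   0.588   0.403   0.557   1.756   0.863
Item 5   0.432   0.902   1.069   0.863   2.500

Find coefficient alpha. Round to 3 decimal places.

α = 0.690

ΣVar(i) = 0.543 + 2.566 + 2.693 + 1.756 + 2.500 = 10.058
Sum of off-diagonal covariances = 6.193
σ²_total = 10.058 + 2 × 6.193 = 22.444
α = (k/(k−1))·(1 − ΣVar(i)/σ²_total) = (5/4)·(1 − 10.058/22.444) = 0.690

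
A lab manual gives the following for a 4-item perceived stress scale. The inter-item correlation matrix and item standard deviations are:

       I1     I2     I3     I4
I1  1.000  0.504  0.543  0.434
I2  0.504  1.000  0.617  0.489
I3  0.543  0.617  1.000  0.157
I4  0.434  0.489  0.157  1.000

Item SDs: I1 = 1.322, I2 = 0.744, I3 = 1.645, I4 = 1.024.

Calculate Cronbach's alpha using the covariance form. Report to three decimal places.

Σσ²ᵢ = 1.322² + 0.744² + 1.645² + 1.024² = 6.0558
Covariances σ_ij = r_ij · s_i · s_j:
  σ(I1,I2) = 0.504 × 1.322 × 0.744 = 0.4957
  σ(I1,I3) = 0.543 × 1.322 × 1.645 = 1.1809
  σ(I1,I4) = 0.434 × 1.322 × 1.024 = 0.5875
  σ(I2,I3) = 0.617 × 0.744 × 1.645 = 0.7551
  σ(I2,I4) = 0.489 × 0.744 × 1.024 = 0.3725
  σ(I3,I4) = 0.157 × 1.645 × 1.024 = 0.2645
σ²_T = Σσ²ᵢ + 2·Σσ_ij = 6.0558 + 2 × 3.6562 = 13.3682
α = (4/3)·(1 − 6.0558/13.3682) = 0.729

α = 0.729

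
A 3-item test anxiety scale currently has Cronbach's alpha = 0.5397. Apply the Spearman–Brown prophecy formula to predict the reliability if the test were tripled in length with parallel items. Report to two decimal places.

predicted reliability = 0.78

Length factor m = 3
α' = m·α / (1 + (m−1)·α)
   = 3 × 0.5397 / (1 + (3 − 1) × 0.5397)
   = 1.6191 / 2.0794 = 0.78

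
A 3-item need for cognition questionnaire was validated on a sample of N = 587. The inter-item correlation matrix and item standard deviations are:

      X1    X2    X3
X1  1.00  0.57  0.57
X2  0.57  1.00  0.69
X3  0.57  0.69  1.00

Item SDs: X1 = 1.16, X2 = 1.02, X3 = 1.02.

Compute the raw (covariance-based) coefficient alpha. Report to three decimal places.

α = 0.820

Σσ²ᵢ = 1.16² + 1.02² + 1.02² = 3.4264
Covariances σ_ij = r_ij · s_i · s_j:
  σ(X1,X2) = 0.57 × 1.16 × 1.02 = 0.6744
  σ(X1,X3) = 0.57 × 1.16 × 1.02 = 0.6744
  σ(X2,X3) = 0.69 × 1.02 × 1.02 = 0.7179
σ²_T = Σσ²ᵢ + 2·Σσ_ij = 3.4264 + 2 × 2.0667 = 7.5598
α = (3/2)·(1 − 3.4264/7.5598) = 0.820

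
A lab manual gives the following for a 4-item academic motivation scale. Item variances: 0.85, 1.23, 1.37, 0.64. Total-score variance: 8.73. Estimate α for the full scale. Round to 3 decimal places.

α = 0.709

Σσ²ᵢ = 0.85 + 1.23 + 1.37 + 0.64 = 4.09
α = (k/(k−1))·(1 − Σσ²ᵢ/Var(T)) = (4/3)·(1 − 4.09/8.73) = 0.709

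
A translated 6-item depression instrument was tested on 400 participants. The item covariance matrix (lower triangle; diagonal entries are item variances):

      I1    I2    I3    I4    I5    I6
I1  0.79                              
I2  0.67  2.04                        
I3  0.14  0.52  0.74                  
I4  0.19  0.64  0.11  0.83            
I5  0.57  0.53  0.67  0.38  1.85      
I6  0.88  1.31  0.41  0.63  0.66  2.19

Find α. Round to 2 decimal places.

α = 0.80

ΣVar(i) = 0.79 + 2.04 + 0.74 + 0.83 + 1.85 + 2.19 = 8.44
Σ_{i<j} σ_ij = 8.31
σ²_total = 8.44 + 2 × 8.31 = 25.06
α = (k/(k−1))·(1 − ΣVar(i)/σ²_total) = (6/5)·(1 − 8.44/25.06) = 0.80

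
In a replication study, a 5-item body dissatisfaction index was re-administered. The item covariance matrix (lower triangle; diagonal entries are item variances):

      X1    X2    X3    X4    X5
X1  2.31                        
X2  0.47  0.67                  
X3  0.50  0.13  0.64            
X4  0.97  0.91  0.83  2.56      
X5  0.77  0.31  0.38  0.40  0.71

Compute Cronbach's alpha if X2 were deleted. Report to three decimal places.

Cronbach's alpha = 0.738

Remaining items: X1, X3, X4, X5 (k = 4).
Σσᵢ² = 2.31 + 0.64 + 2.56 + 0.71 = 6.22
σ²_total = 6.22 + 2 × 3.85 = 13.92
α (item deleted) = (4/3)·(1 − 6.22/13.92) = 0.738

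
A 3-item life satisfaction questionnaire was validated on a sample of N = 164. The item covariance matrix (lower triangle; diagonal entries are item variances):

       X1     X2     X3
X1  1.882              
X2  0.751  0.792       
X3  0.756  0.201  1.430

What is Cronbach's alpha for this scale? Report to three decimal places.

α = 0.681

ΣVar(i) = 1.882 + 0.792 + 1.430 = 4.104
Sum of off-diagonal covariances = 1.708
total variance = 4.104 + 2 × 1.708 = 7.520
α = (k/(k−1))·(1 − ΣVar(i)/total variance) = (3/2)·(1 − 4.104/7.520) = 0.681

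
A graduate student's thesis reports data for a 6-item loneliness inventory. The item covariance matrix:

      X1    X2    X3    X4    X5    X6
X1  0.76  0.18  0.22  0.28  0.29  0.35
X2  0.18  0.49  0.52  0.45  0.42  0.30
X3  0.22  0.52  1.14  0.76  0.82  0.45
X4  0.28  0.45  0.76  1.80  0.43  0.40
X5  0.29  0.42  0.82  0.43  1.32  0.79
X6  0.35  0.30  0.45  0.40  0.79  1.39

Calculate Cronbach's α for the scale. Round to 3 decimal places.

Cronbach's α = 0.791

sum of item variances = 0.76 + 0.49 + 1.14 + 1.80 + 1.32 + 1.39 = 6.90
Sum of off-diagonal covariances = 6.66
σ²_total = 6.90 + 2 × 6.66 = 20.22
α = (k/(k−1))·(1 − sum of item variances/σ²_total) = (6/5)·(1 − 6.90/20.22) = 0.791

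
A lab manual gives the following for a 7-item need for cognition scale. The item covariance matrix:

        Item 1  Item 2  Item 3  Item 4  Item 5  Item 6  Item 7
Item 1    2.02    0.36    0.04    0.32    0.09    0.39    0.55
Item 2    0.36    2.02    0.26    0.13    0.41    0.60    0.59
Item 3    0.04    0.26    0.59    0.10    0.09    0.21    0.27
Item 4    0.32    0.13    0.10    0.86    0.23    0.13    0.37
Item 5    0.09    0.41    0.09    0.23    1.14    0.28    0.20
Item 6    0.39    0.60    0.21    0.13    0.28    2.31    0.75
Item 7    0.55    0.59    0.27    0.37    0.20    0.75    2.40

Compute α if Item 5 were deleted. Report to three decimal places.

α = 0.598

Remaining items: Item 1, Item 2, Item 3, Item 4, Item 6, Item 7 (k = 6).
Σσᵢ² = 2.02 + 2.02 + 0.59 + 0.86 + 2.31 + 2.40 = 10.20
total variance = 10.20 + 2 × 5.07 = 20.34
α (item deleted) = (6/5)·(1 − 10.20/20.34) = 0.598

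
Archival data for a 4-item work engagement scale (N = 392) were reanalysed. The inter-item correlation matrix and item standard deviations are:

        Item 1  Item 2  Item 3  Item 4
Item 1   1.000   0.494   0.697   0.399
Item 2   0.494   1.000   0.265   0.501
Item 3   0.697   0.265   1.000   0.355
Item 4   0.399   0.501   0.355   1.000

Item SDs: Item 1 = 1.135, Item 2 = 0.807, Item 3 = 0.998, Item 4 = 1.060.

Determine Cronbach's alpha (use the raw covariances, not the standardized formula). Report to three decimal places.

Σσ²ᵢ = 1.135² + 0.807² + 0.998² + 1.060² = 4.0591
Covariances σ_ij = r_ij · s_i · s_j:
  σ(Item 1,Item 2) = 0.494 × 1.135 × 0.807 = 0.4525
  σ(Item 1,Item 3) = 0.697 × 1.135 × 0.998 = 0.7895
  σ(Item 1,Item 4) = 0.399 × 1.135 × 1.060 = 0.4800
  σ(Item 2,Item 3) = 0.265 × 0.807 × 0.998 = 0.2134
  σ(Item 2,Item 4) = 0.501 × 0.807 × 1.060 = 0.4286
  σ(Item 3,Item 4) = 0.355 × 0.998 × 1.060 = 0.3755
σ²_T = Σσ²ᵢ + 2·Σσ_ij = 4.0591 + 2 × 2.7395 = 9.5381
α = (4/3)·(1 − 4.0591/9.5381) = 0.766

α = 0.766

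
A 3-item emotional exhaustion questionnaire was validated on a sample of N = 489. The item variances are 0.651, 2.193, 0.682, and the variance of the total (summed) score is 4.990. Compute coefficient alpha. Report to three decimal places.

coefficient alpha = 0.440

ΣVar(i) = 0.651 + 2.193 + 0.682 = 3.526
α = (k/(k−1))·(1 − ΣVar(i)/σ²_T) = (3/2)·(1 − 3.526/4.990) = 0.440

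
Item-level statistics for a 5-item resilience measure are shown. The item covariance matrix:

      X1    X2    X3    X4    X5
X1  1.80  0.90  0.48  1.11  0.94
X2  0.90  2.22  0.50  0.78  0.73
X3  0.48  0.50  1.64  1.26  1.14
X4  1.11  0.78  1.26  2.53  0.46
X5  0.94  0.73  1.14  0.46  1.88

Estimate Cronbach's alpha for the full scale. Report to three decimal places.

ΣVar(i) = 1.80 + 2.22 + 1.64 + 2.53 + 1.88 = 10.07
Sum of the distinct covariances = 8.30
σ²_T = 10.07 + 2 × 8.30 = 26.67
α = (k/(k−1))·(1 − ΣVar(i)/σ²_T) = (5/4)·(1 − 10.07/26.67) = 0.778

α = 0.778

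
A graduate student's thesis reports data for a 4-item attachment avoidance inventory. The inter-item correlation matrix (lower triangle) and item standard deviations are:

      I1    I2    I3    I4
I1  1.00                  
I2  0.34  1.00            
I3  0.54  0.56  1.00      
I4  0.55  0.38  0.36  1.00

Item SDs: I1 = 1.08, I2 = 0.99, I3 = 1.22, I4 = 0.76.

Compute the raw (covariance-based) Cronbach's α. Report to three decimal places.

Σσ²ᵢ = 1.08² + 0.99² + 1.22² + 0.76² = 4.2125
Covariances σ_ij = r_ij · s_i · s_j:
  σ(I1,I2) = 0.34 × 1.08 × 0.99 = 0.3635
  σ(I1,I3) = 0.54 × 1.08 × 1.22 = 0.7115
  σ(I1,I4) = 0.55 × 1.08 × 0.76 = 0.4514
  σ(I2,I3) = 0.56 × 0.99 × 1.22 = 0.6764
  σ(I2,I4) = 0.38 × 0.99 × 0.76 = 0.2859
  σ(I3,I4) = 0.36 × 1.22 × 0.76 = 0.3338
σ²_T = Σσ²ᵢ + 2·Σσ_ij = 4.2125 + 2 × 2.8225 = 9.8575
α = (4/3)·(1 − 4.2125/9.8575) = 0.764

Cronbach's α = 0.764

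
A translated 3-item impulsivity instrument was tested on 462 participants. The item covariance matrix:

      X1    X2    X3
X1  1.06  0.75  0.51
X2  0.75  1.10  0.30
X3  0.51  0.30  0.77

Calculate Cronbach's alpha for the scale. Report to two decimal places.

Cronbach's alpha = 0.77

Σσᵢ² = 1.06 + 1.10 + 0.77 = 2.93
Sum of the distinct covariances = 1.56
σ²_T = 2.93 + 2 × 1.56 = 6.05
α = (k/(k−1))·(1 − Σσᵢ²/σ²_T) = (3/2)·(1 − 2.93/6.05) = 0.77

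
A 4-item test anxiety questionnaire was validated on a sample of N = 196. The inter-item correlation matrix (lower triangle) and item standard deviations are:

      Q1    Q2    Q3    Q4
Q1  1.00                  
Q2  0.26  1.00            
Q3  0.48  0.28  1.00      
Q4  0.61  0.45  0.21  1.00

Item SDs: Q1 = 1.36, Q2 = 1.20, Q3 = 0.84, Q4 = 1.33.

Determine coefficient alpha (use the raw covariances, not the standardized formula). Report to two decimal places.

Σσ²ᵢ = 1.36² + 1.20² + 0.84² + 1.33² = 5.7641
Covariances σ_ij = r_ij · s_i · s_j:
  σ(Q1,Q2) = 0.26 × 1.36 × 1.20 = 0.4243
  σ(Q1,Q3) = 0.48 × 1.36 × 0.84 = 0.5484
  σ(Q1,Q4) = 0.61 × 1.36 × 1.33 = 1.1034
  σ(Q2,Q3) = 0.28 × 1.20 × 0.84 = 0.2822
  σ(Q2,Q4) = 0.45 × 1.20 × 1.33 = 0.7182
  σ(Q3,Q4) = 0.21 × 0.84 × 1.33 = 0.2346
σ²_T = Σσ²ᵢ + 2·Σσ_ij = 5.7641 + 2 × 3.3111 = 12.3863
α = (4/3)·(1 − 5.7641/12.3863) = 0.71

coefficient alpha = 0.71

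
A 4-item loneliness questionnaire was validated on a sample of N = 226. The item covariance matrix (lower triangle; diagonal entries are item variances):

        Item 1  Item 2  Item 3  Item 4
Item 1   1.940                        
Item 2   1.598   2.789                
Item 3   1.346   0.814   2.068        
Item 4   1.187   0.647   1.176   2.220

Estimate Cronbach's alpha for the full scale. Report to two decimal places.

Σσᵢ² = 1.940 + 2.789 + 2.068 + 2.220 = 9.017
Sum of off-diagonal covariances = 6.768
σ²_total = 9.017 + 2 × 6.768 = 22.553
α = (k/(k−1))·(1 − Σσᵢ²/σ²_total) = (4/3)·(1 − 9.017/22.553) = 0.80

α = 0.80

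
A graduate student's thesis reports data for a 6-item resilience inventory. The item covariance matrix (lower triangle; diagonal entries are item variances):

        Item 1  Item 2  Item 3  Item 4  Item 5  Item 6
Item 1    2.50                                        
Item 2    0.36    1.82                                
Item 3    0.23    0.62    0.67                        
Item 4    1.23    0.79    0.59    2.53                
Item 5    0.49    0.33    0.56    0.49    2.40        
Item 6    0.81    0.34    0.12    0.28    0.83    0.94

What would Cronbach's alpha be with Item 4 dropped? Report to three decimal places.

Cronbach's alpha = 0.662

Remaining items: Item 1, Item 2, Item 3, Item 5, Item 6 (k = 5).
Σσ²ᵢ = 2.50 + 1.82 + 0.67 + 2.40 + 0.94 = 8.33
total variance = 8.33 + 2 × 4.69 = 17.71
α (item deleted) = (5/4)·(1 − 8.33/17.71) = 0.662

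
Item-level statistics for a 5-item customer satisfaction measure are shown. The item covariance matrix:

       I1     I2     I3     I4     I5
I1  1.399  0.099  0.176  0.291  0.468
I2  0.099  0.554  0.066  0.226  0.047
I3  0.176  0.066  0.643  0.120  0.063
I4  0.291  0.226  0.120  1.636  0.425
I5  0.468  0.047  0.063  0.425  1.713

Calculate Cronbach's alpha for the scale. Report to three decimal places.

α = 0.500

Σσ²ᵢ = 1.399 + 0.554 + 0.643 + 1.636 + 1.713 = 5.945
Σ_{i<j} σ_ij = 1.981
σ²_T = 5.945 + 2 × 1.981 = 9.907
α = (k/(k−1))·(1 − Σσ²ᵢ/σ²_T) = (5/4)·(1 − 5.945/9.907) = 0.500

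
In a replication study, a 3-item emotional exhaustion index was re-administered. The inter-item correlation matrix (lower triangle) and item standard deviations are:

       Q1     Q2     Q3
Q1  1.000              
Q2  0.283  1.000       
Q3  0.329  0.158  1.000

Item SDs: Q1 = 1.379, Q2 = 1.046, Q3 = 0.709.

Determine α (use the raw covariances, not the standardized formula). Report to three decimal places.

α = 0.489

Σσ²ᵢ = 1.379² + 1.046² + 0.709² = 3.4984
Covariances σ_ij = r_ij · s_i · s_j:
  σ(Q1,Q2) = 0.283 × 1.379 × 1.046 = 0.4082
  σ(Q1,Q3) = 0.329 × 1.379 × 0.709 = 0.3217
  σ(Q2,Q3) = 0.158 × 1.046 × 0.709 = 0.1172
σ²_T = Σσ²ᵢ + 2·Σσ_ij = 3.4984 + 2 × 0.8471 = 5.1926
α = (3/2)·(1 − 3.4984/5.1926) = 0.489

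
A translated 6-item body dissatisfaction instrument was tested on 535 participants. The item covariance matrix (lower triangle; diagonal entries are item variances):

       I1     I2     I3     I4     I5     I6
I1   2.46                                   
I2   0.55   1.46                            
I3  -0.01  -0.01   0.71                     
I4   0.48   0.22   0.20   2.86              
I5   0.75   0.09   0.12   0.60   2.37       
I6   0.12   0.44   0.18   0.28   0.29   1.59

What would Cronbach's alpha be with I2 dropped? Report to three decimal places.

Cronbach's alpha = 0.470

Remaining items: I1, I3, I4, I5, I6 (k = 5).
Σσᵢ² = 2.46 + 0.71 + 2.86 + 2.37 + 1.59 = 9.99
Var(T) = 9.99 + 2 × 3.01 = 16.01
α (item deleted) = (5/4)·(1 − 9.99/16.01) = 0.470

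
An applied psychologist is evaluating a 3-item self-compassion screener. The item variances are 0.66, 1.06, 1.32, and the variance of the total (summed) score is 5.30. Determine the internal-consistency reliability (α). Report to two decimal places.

Σσ²ᵢ = 0.66 + 1.06 + 1.32 = 3.04
α = (k/(k−1))·(1 − Σσ²ᵢ/Var(T)) = (3/2)·(1 − 3.04/5.30) = 0.64

α = 0.64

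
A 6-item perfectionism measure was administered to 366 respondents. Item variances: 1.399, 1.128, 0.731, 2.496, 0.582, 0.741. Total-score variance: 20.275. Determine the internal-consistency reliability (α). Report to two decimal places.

α = 0.78

Σσᵢ² = 1.399 + 1.128 + 0.731 + 2.496 + 0.582 + 0.741 = 7.077
α = (k/(k−1))·(1 − Σσᵢ²/σ²_T) = (6/5)·(1 − 7.077/20.275) = 0.78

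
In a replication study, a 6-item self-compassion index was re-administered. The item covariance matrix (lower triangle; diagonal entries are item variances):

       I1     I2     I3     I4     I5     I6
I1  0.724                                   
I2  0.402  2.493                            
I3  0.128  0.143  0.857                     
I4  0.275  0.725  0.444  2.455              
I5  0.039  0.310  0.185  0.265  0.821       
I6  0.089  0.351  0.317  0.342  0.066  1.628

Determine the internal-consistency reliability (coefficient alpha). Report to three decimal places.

ΣVar(i) = 0.724 + 2.493 + 0.857 + 2.455 + 0.821 + 1.628 = 8.978
Sum of off-diagonal covariances = 4.081
σ²_T = 8.978 + 2 × 4.081 = 17.140
α = (k/(k−1))·(1 − ΣVar(i)/σ²_T) = (6/5)·(1 − 8.978/17.140) = 0.571

α = 0.571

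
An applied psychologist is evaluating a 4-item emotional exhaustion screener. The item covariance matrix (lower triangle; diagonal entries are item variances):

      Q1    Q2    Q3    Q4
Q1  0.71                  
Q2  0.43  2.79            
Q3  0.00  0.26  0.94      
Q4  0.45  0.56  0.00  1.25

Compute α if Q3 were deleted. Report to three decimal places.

Remaining items: Q1, Q2, Q4 (k = 3).
ΣVar(i) = 0.71 + 2.79 + 1.25 = 4.75
σ²_T = 4.75 + 2 × 1.44 = 7.63
α (item deleted) = (3/2)·(1 − 4.75/7.63) = 0.566

α = 0.566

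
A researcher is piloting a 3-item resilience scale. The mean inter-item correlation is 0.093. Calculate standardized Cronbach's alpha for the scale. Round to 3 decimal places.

standardized Cronbach's alpha = 0.235

Standardized α = k·r̄ / (1 + (k−1)·r̄) = 3 × 0.093 / (1 + 2 × 0.093)
  = 0.2790 / 1.1860 = 0.235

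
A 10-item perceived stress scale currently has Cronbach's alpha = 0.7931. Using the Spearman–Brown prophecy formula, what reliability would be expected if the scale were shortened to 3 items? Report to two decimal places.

predicted reliability = 0.53

Length factor m = 3/10 = 0.3000
α' = m·α / (1 − (1−m)·α)
   = 3/10 × 0.7931 / (1 − (1 − 3/10) × 0.7931)
   = 0.2379 / 0.4448 = 0.53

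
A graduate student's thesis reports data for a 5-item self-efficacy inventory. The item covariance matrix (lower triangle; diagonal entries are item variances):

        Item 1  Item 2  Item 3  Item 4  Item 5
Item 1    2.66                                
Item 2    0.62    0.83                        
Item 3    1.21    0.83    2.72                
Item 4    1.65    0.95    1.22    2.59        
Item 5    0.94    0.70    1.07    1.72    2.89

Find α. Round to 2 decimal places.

Σσᵢ² = 2.66 + 0.83 + 2.72 + 2.59 + 2.89 = 11.69
Sum of the distinct covariances = 10.91
total variance = 11.69 + 2 × 10.91 = 33.51
α = (k/(k−1))·(1 − Σσᵢ²/total variance) = (5/4)·(1 − 11.69/33.51) = 0.81

α = 0.81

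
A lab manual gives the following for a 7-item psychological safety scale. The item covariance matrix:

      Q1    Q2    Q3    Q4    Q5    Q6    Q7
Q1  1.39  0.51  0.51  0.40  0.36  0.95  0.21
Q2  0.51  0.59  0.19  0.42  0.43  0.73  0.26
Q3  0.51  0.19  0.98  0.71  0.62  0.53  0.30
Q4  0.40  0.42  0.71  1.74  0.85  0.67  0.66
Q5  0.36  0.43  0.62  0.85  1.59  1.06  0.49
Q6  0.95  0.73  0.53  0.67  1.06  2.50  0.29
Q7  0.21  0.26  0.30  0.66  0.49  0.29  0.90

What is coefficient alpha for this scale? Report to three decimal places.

Σσ²ᵢ = 1.39 + 0.59 + 0.98 + 1.74 + 1.59 + 2.50 + 0.90 = 9.69
Σ_{i<j} σ_ij = 11.15
Var(T) = 9.69 + 2 × 11.15 = 31.99
α = (k/(k−1))·(1 − Σσ²ᵢ/Var(T)) = (7/6)·(1 − 9.69/31.99) = 0.813

coefficient alpha = 0.813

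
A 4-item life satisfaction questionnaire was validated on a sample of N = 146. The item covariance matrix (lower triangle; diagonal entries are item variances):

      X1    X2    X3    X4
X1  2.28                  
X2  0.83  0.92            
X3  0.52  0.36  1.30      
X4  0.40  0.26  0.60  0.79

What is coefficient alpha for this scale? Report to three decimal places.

sum of item variances = 2.28 + 0.92 + 1.30 + 0.79 = 5.29
Sum of the distinct covariances = 2.97
Var(T) = 5.29 + 2 × 2.97 = 11.23
α = (k/(k−1))·(1 − sum of item variances/Var(T)) = (4/3)·(1 − 5.29/11.23) = 0.705

coefficient alpha = 0.705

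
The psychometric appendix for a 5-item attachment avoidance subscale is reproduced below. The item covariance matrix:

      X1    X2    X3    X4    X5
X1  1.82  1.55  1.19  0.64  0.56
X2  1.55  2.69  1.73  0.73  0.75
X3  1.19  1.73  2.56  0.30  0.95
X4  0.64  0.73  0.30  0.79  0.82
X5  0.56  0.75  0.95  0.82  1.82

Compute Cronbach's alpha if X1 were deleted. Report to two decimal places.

Remaining items: X2, X3, X4, X5 (k = 4).
sum of item variances = 2.69 + 2.56 + 0.79 + 1.82 = 7.86
σ²_T = 7.86 + 2 × 5.28 = 18.42
α (item deleted) = (4/3)·(1 − 7.86/18.42) = 0.76

Cronbach's alpha = 0.76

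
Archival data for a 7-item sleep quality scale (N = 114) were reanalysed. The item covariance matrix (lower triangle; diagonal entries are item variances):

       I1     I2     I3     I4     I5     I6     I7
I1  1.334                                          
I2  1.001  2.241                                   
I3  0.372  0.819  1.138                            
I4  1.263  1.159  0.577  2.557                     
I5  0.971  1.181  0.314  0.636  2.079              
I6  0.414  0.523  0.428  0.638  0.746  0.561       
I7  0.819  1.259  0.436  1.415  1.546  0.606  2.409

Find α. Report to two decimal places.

α = 0.86

Σσᵢ² = 1.334 + 2.241 + 1.138 + 2.557 + 2.079 + 0.561 + 2.409 = 12.319
Σ_{i<j} σ_ij = 17.123
σ²_total = 12.319 + 2 × 17.123 = 46.565
α = (k/(k−1))·(1 − Σσᵢ²/σ²_total) = (7/6)·(1 − 12.319/46.565) = 0.86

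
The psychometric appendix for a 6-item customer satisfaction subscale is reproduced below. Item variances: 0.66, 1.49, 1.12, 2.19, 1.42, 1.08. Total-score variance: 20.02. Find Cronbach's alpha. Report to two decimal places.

Cronbach's alpha = 0.72

Σσᵢ² = 0.66 + 1.49 + 1.12 + 2.19 + 1.42 + 1.08 = 7.96
α = (k/(k−1))·(1 − Σσᵢ²/Var(T)) = (6/5)·(1 − 7.96/20.02) = 0.72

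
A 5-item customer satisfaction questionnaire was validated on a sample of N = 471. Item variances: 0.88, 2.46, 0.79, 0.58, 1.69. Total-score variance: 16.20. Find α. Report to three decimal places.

Σσᵢ² = 0.88 + 2.46 + 0.79 + 0.58 + 1.69 = 6.40
α = (k/(k−1))·(1 − Σσᵢ²/σ²_T) = (5/4)·(1 − 6.40/16.20) = 0.756

α = 0.756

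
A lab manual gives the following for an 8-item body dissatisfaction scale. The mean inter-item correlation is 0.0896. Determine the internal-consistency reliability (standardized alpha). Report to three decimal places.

standardized alpha = 0.441

Standardized α = k·r̄ / (1 + (k−1)·r̄) = 8 × 0.0896 / (1 + 7 × 0.0896)
  = 0.7168 / 1.6272 = 0.441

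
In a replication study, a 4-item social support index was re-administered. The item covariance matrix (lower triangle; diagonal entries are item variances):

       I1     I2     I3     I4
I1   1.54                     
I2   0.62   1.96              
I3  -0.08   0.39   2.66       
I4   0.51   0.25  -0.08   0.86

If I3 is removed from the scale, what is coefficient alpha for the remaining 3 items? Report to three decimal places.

α = 0.581

Remaining items: I1, I2, I4 (k = 3).
sum of item variances = 1.54 + 1.96 + 0.86 = 4.36
total variance = 4.36 + 2 × 1.38 = 7.12
α (item deleted) = (3/2)·(1 − 4.36/7.12) = 0.581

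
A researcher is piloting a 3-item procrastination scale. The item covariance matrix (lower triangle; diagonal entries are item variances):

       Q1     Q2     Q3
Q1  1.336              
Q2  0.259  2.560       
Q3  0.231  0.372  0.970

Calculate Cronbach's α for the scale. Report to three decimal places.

sum of item variances = 1.336 + 2.560 + 0.970 = 4.866
Σ_{i<j} σ_ij = 0.862
total variance = 4.866 + 2 × 0.862 = 6.590
α = (k/(k−1))·(1 − sum of item variances/total variance) = (3/2)·(1 − 4.866/6.590) = 0.392

Cronbach's α = 0.392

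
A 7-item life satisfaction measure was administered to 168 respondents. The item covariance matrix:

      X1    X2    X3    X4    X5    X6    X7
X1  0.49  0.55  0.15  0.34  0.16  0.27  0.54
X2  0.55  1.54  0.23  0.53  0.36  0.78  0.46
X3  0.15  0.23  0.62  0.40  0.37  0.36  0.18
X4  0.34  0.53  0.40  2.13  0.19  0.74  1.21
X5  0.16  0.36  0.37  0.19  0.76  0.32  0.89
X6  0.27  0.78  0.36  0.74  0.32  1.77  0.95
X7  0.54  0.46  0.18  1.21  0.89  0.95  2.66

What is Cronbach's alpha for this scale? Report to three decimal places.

sum of item variances = 0.49 + 1.54 + 0.62 + 2.13 + 0.76 + 1.77 + 2.66 = 9.97
Sum of off-diagonal covariances = 9.98
σ²_total = 9.97 + 2 × 9.98 = 29.93
α = (k/(k−1))·(1 − sum of item variances/σ²_total) = (7/6)·(1 − 9.97/29.93) = 0.778

Cronbach's alpha = 0.778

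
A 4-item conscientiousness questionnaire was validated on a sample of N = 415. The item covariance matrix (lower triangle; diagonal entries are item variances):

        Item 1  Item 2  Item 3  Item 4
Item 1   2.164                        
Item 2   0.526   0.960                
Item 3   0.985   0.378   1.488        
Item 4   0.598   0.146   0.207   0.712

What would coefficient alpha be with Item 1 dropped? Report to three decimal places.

coefficient alpha = 0.474

Remaining items: Item 2, Item 3, Item 4 (k = 3).
sum of item variances = 0.960 + 1.488 + 0.712 = 3.160
Var(T) = 3.160 + 2 × 0.731 = 4.622
α (item deleted) = (3/2)·(1 − 3.160/4.622) = 0.474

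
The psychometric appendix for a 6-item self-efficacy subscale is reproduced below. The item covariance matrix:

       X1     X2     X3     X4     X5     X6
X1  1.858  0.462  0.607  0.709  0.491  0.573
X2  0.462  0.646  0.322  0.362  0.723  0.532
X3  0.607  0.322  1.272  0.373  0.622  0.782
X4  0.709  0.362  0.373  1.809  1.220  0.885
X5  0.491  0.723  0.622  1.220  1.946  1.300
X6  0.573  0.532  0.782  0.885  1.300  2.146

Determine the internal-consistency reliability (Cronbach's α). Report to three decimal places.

ΣVar(i) = 1.858 + 0.646 + 1.272 + 1.809 + 1.946 + 2.146 = 9.677
Σ_{i<j} σ_ij = 9.963
Var(T) = 9.677 + 2 × 9.963 = 29.603
α = (k/(k−1))·(1 − ΣVar(i)/Var(T)) = (6/5)·(1 − 9.677/29.603) = 0.808

α = 0.808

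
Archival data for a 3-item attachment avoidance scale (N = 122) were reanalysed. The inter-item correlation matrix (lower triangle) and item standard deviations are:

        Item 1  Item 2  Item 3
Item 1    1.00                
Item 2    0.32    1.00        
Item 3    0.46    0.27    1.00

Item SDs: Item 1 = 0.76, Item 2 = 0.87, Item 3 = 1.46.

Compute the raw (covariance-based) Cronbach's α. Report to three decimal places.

α = 0.571

Σσ²ᵢ = 0.76² + 0.87² + 1.46² = 3.4661
Covariances σ_ij = r_ij · s_i · s_j:
  σ(Item 1,Item 2) = 0.32 × 0.76 × 0.87 = 0.2116
  σ(Item 1,Item 3) = 0.46 × 0.76 × 1.46 = 0.5104
  σ(Item 2,Item 3) = 0.27 × 0.87 × 1.46 = 0.3430
σ²_T = Σσ²ᵢ + 2·Σσ_ij = 3.4661 + 2 × 1.0650 = 5.5961
α = (3/2)·(1 − 3.4661/5.5961) = 0.571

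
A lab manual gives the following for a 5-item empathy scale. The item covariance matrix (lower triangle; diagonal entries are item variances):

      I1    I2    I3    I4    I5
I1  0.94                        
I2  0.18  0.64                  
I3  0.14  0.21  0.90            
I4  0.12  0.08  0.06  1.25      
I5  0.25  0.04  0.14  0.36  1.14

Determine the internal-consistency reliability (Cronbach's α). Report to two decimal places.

sum of item variances = 0.94 + 0.64 + 0.90 + 1.25 + 1.14 = 4.87
Sum of the distinct covariances = 1.58
total variance = 4.87 + 2 × 1.58 = 8.03
α = (k/(k−1))·(1 − sum of item variances/total variance) = (5/4)·(1 − 4.87/8.03) = 0.49

Cronbach's α = 0.49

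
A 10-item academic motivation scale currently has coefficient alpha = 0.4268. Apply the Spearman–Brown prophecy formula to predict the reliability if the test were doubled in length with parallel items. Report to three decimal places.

predicted reliability = 0.598

Length factor m = 2
α' = m·α / (1 + (m−1)·α)
   = 2 × 0.4268 / (1 + (2 − 1) × 0.4268)
   = 0.8536 / 1.4268 = 0.598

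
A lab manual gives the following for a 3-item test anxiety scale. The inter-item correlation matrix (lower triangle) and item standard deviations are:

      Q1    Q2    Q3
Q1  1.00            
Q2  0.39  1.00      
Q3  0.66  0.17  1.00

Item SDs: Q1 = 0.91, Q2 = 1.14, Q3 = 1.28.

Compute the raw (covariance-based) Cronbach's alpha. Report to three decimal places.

Σσ²ᵢ = 0.91² + 1.14² + 1.28² = 3.7661
Covariances σ_ij = r_ij · s_i · s_j:
  σ(Q1,Q2) = 0.39 × 0.91 × 1.14 = 0.4046
  σ(Q1,Q3) = 0.66 × 0.91 × 1.28 = 0.7688
  σ(Q2,Q3) = 0.17 × 1.14 × 1.28 = 0.2481
σ²_T = Σσ²ᵢ + 2·Σσ_ij = 3.7661 + 2 × 1.4215 = 6.6091
α = (3/2)·(1 − 3.7661/6.6091) = 0.645

Cronbach's alpha = 0.645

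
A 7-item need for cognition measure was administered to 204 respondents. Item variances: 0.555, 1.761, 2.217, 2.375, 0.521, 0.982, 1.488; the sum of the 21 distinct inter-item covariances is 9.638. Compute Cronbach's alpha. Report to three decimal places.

Cronbach's alpha = 0.771

sum of item variances = 0.555 + 1.761 + 2.217 + 2.375 + 0.521 + 0.982 + 1.488 = 9.899
Sum of distinct covariances = 9.638
σ²_T = sum of item variances + 2·Σcov = 9.899 + 2 × 9.638 = 29.175
α = (7/6)·(1 − 9.899/29.175) = 0.771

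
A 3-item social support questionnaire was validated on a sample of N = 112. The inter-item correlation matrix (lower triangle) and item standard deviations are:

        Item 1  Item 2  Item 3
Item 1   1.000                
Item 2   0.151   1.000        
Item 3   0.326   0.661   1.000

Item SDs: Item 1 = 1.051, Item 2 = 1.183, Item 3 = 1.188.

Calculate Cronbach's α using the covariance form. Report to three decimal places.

α = 0.657

Σσ²ᵢ = 1.051² + 1.183² + 1.188² = 3.9154
Covariances σ_ij = r_ij · s_i · s_j:
  σ(Item 1,Item 2) = 0.151 × 1.051 × 1.183 = 0.1877
  σ(Item 1,Item 3) = 0.326 × 1.051 × 1.188 = 0.4070
  σ(Item 2,Item 3) = 0.661 × 1.183 × 1.188 = 0.9290
σ²_T = Σσ²ᵢ + 2·Σσ_ij = 3.9154 + 2 × 1.5237 = 6.9628
α = (3/2)·(1 − 3.9154/6.9628) = 0.657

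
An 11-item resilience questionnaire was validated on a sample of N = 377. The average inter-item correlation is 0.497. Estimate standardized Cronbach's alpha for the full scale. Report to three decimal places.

standardized Cronbach's alpha = 0.916

Standardized α = k·r̄ / (1 + (k−1)·r̄) = 11 × 0.497 / (1 + 10 × 0.497)
  = 5.4670 / 5.9700 = 0.916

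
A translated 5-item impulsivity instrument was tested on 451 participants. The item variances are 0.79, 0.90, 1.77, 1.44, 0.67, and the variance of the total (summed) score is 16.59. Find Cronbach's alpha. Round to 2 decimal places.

ΣVar(i) = 0.79 + 0.90 + 1.77 + 1.44 + 0.67 = 5.57
α = (k/(k−1))·(1 − ΣVar(i)/total variance) = (5/4)·(1 − 5.57/16.59) = 0.83

Cronbach's alpha = 0.83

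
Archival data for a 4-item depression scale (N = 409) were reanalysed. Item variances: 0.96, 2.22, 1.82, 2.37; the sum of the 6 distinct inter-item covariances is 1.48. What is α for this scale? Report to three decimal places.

Σσ²ᵢ = 0.96 + 2.22 + 1.82 + 2.37 = 7.37
Sum of distinct covariances = 1.48
σ²_T = Σσ²ᵢ + 2·Σcov = 7.37 + 2 × 1.48 = 10.33
α = (4/3)·(1 − 7.37/10.33) = 0.382

α = 0.382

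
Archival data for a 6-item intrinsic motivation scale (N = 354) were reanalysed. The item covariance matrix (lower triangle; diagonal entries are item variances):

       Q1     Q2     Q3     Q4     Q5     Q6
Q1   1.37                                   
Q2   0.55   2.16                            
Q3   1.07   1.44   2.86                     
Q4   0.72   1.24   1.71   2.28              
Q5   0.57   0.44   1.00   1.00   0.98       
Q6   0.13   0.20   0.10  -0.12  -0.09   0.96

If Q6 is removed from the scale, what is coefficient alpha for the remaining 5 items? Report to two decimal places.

coefficient alpha = 0.84

Remaining items: Q1, Q2, Q3, Q4, Q5 (k = 5).
Σσ²ᵢ = 1.37 + 2.16 + 2.86 + 2.28 + 0.98 = 9.65
σ²_T = 9.65 + 2 × 9.74 = 29.13
α (item deleted) = (5/4)·(1 − 9.65/29.13) = 0.84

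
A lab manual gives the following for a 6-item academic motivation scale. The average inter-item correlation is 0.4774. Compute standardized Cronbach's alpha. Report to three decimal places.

Standardized α = k·r̄ / (1 + (k−1)·r̄) = 6 × 0.4774 / (1 + 5 × 0.4774)
  = 2.8644 / 3.3870 = 0.846

α = 0.846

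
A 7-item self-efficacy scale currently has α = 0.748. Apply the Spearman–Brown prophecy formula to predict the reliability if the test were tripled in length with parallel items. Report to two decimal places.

Length factor m = 3
α' = m·α / (1 + (m−1)·α)
   = 3 × 0.748 / (1 + (3 − 1) × 0.748)
   = 2.2440 / 2.4960 = 0.90

predicted reliability = 0.90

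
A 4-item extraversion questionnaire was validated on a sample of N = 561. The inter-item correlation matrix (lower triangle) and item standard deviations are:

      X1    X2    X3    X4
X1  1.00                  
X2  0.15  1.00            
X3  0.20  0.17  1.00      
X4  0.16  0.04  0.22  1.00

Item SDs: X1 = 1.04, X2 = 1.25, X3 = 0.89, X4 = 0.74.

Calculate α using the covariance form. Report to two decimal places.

Σσ²ᵢ = 1.04² + 1.25² + 0.89² + 0.74² = 3.9838
Covariances σ_ij = r_ij · s_i · s_j:
  σ(X1,X2) = 0.15 × 1.04 × 1.25 = 0.1950
  σ(X1,X3) = 0.20 × 1.04 × 0.89 = 0.1851
  σ(X1,X4) = 0.16 × 1.04 × 0.74 = 0.1231
  σ(X2,X3) = 0.17 × 1.25 × 0.89 = 0.1891
  σ(X2,X4) = 0.04 × 1.25 × 0.74 = 0.0370
  σ(X3,X4) = 0.22 × 0.89 × 0.74 = 0.1449
σ²_T = Σσ²ᵢ + 2·Σσ_ij = 3.9838 + 2 × 0.8742 = 5.7322
α = (4/3)·(1 − 3.9838/5.7322) = 0.41

α = 0.41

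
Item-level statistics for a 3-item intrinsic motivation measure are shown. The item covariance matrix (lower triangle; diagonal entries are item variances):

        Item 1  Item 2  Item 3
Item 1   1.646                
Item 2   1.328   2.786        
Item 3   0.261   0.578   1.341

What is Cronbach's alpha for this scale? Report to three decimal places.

Σσᵢ² = 1.646 + 2.786 + 1.341 = 5.773
Sum of off-diagonal covariances = 2.167
σ²_T = 5.773 + 2 × 2.167 = 10.107
α = (k/(k−1))·(1 − Σσᵢ²/σ²_T) = (3/2)·(1 − 5.773/10.107) = 0.643

α = 0.643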